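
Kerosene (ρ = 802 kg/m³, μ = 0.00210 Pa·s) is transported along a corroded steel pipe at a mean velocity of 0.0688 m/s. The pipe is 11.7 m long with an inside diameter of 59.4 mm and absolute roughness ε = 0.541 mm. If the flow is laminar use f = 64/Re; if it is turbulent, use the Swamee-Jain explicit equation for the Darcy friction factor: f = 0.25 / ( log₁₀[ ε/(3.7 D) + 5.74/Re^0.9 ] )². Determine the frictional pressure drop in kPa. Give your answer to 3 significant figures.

Reynolds number Re = ρVD/μ = 802 · 0.0688 · 0.0594 / 0.0021 = 1561.
Re < 2300 → laminar flow, so f = 64/Re = 64/1561 = 0.04101 (the turbulent correlation is not needed).
Darcy-Weisbach: ΔP = f(L/D)(ρV²/2) = 0.04101·(11.7/0.0594)·(802·0.0688²/2) = 0.04101·197·1.898 = 15.33 Pa.
ΔP = 15.33 Pa = 0.0153 kPa.

ΔP ≈ 0.0153 kPa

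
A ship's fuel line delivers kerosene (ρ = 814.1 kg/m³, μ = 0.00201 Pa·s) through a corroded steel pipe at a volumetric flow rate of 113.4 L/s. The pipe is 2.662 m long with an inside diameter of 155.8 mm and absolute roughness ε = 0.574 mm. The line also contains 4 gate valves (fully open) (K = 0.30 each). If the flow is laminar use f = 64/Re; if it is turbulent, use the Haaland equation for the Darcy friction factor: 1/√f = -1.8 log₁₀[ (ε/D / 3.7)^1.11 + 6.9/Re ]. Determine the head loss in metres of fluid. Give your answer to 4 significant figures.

h_f ≈ 3.029 m

Q = 113.4 L/s = 113.4/1000 = 0.1134 m³/s.
Cross-sectional area A = πD²/4 = π(0.1558)²/4 = 0.01906 m²; mean velocity V = Q/A = 0.1134/0.01906 = 5.948 m/s.
Reynolds number Re = ρVD/μ = 814.1 · 5.948 · 0.1558 / 0.00201 = 3.754e+05.
Re > 4000 → turbulent. Relative roughness ε/D = 0.000574/0.1558 = 0.00368. Haaland: 1/√f = -1.8 log₁₀[(0.00368/3.7)^1.11 + 6.9/3.754e+05] = -1.8 log₁₀[0.000466 + 1.84e-05] = 5.967, so f = 0.02808.
Total minor-loss coefficient ΣK = 4·0.3 = 1.2.
ΔP = [f·L/D + ΣK]·(ρV²/2) = [0.02808·2.662/0.1558 + 1.2]·(814.1·5.948²/2) = [0.4798 + 1.2]·1.44e+04 = 2.419e+04 Pa.
Head loss h_f = ΔP/(ρg) = 2.419e+04/(814.1·9.81) = 3.029 m.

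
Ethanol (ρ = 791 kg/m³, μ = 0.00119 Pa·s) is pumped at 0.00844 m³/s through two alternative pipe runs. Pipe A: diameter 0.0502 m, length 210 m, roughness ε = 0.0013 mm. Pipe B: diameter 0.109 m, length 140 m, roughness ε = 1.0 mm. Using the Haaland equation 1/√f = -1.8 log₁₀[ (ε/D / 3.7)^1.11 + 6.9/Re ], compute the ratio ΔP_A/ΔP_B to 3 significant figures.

ΔP_A/ΔP_B ≈ 32.0

Pipe A: V = Q/A = 0.00844/0.001979 = 4.264 m/s; Re = 1.423e+05; ε/D = 2.59e-05; Haaland → f = 0.01671; ΔP_A = f(L/D)(ρV²/2) = 5.027e+05 Pa.
Pipe B: V = Q/A = 0.00844/0.009331 = 0.9045 m/s; Re = 6.553e+04; ε/D = 0.00917; Haaland → f = 0.03779; ΔP_B = f(L/D)(ρV²/2) = 1.57e+04 Pa.
ΔP_A/ΔP_B = 5.027e+05/1.57e+04 = 32.0.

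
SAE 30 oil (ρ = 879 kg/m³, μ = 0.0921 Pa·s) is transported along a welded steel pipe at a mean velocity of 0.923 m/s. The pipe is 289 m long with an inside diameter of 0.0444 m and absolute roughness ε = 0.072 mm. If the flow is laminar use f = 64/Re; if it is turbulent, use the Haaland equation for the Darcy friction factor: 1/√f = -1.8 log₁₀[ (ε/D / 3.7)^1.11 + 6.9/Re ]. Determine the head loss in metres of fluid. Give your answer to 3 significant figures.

h_f ≈ 46.2 m

Reynolds number Re = ρVD/μ = 879 · 0.923 · 0.0444 / 0.0921 = 391.1.
Re < 2300 → laminar flow, so f = 64/Re = 64/391.1 = 0.1636 (the turbulent correlation is not needed).
Darcy-Weisbach: ΔP = f(L/D)(ρV²/2) = 0.1636·(289/0.0444)·(879·0.923²/2) = 0.1636·6509·374.4 = 3.988e+05 Pa.
Head loss h_f = ΔP/(ρg) = 3.988e+05/(879·9.81) = 46.2 m.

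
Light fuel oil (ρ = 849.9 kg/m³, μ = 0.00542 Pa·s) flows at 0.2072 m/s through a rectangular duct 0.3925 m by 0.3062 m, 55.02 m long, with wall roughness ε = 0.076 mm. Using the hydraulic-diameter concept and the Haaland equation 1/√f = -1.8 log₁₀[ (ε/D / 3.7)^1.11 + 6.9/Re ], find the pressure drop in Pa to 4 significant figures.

Hydraulic diameter D_h = 4A/P = 4·(0.3925·0.3062)/(2·(0.3925+0.3062)) = 0.4807/1.397 = 0.344 m.
Re = ρVD_h/μ = 849.9·0.2072·0.344/0.00542 = 1.118e+04.
ε/D_h = 7.6e-05/0.344 = 0.000221; Haaland gives 1/√f = -1.8 log₁₀[2.05e-05+0.000617] = 5.752, so f = 0.03023.
ΔP = f(L/D_h)(ρV²/2) = 0.03023·55.02/0.344·18.24 = 88.2 Pa.

ΔP ≈ 88.20 Pa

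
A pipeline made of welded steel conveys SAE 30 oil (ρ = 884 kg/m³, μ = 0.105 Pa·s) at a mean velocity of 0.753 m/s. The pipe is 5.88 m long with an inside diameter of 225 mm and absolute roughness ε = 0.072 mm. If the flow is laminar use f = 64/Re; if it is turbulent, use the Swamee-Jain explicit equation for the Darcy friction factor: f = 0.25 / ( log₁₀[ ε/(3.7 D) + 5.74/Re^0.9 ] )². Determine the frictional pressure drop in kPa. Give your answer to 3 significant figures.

ΔP ≈ 0.294 kPa

Reynolds number Re = ρVD/μ = 884 · 0.753 · 0.225 / 0.105 = 1426.
Re < 2300 → laminar flow, so f = 64/Re = 64/1426 = 0.04487 (the turbulent correlation is not needed).
Darcy-Weisbach: ΔP = f(L/D)(ρV²/2) = 0.04487·(5.88/0.225)·(884·0.753²/2) = 0.04487·26.13·250.6 = 293.9 Pa.
ΔP = 293.9 Pa = 0.294 kPa.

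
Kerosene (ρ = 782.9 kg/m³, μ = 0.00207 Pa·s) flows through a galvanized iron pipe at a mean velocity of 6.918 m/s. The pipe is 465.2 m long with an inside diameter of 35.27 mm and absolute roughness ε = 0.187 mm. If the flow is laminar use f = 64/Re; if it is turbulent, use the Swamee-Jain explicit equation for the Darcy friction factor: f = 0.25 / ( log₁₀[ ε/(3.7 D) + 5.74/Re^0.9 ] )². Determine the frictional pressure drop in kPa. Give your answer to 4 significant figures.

Reynolds number Re = ρVD/μ = 782.9 · 6.918 · 0.03527 / 0.00207 = 9.228e+04.
Re > 4000 → turbulent. Relative roughness ε/D = 0.000187/0.03527 = 0.0053. Swamee-Jain: f = 0.25/(log₁₀[0.0053/3.7 + 5.74/9.228e+04^0.9])² = 0.25/(log₁₀[0.00143 + 0.000195])² = 0.25/(-2.788)² = 0.03216.
Darcy-Weisbach: ΔP = f(L/D)(ρV²/2) = 0.03216·(465.2/0.03527)·(782.9·6.918²/2) = 0.03216·1.319e+04·1.873e+04 = 7.946e+06 Pa.
ΔP = 7.946e+06 Pa = 7946 kPa.

ΔP ≈ 7946 kPa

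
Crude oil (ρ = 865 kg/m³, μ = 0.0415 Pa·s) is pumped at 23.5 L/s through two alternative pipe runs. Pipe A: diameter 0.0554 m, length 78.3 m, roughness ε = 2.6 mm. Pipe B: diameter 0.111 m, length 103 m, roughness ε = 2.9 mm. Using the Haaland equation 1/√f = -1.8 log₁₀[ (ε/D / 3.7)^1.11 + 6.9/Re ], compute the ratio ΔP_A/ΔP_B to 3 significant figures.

Pipe A: V = Q/A = 0.0235/0.002411 = 9.749 m/s; Re = 1.126e+04; ε/D = 0.0469; Haaland → f = 0.07184; ΔP_A = f(L/D)(ρV²/2) = 4.174e+06 Pa.
Pipe B: V = Q/A = 0.0235/0.009677 = 2.428 m/s; Re = 5619; ε/D = 0.0261; Haaland → f = 0.05969; ΔP_B = f(L/D)(ρV²/2) = 1.413e+05 Pa.
ΔP_A/ΔP_B = 4.174e+06/1.413e+05 = 29.5.

ΔP_A/ΔP_B ≈ 29.5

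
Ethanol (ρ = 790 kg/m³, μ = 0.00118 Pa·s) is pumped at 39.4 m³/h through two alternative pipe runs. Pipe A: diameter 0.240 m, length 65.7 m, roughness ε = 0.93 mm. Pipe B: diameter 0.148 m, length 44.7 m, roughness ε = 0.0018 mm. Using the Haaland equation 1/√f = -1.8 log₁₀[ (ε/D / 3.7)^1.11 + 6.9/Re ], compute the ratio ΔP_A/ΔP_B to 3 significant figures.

Pipe A: V = Q/A = 0.01094/0.04524 = 0.2419 m/s; Re = 3.887e+04; ε/D = 0.00388; Haaland → f = 0.03064; ΔP_A = f(L/D)(ρV²/2) = 193.9 Pa.
Pipe B: V = Q/A = 0.01094/0.0172 = 0.6362 m/s; Re = 6.304e+04; ε/D = 1.22e-05; Haaland → f = 0.01971; ΔP_B = f(L/D)(ρV²/2) = 951.5 Pa.
ΔP_A/ΔP_B = 193.9/951.5 = 0.204.

ΔP_A/ΔP_B ≈ 0.204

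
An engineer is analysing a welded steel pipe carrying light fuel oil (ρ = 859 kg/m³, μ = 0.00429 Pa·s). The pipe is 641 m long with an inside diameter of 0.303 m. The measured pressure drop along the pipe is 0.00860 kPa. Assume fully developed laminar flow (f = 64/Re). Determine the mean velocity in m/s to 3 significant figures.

For laminar flow, f = 64/Re with Re = ρVD/μ, so Darcy-Weisbach reduces to ΔP = 32μLV/D². Solving for V: V = ΔP·D²/(32μL) = 8.6·(0.303)²/(32·0.00429·641) = 0.008973 m/s.
Check: Re = ρVD/μ = 859·0.008973·0.303/0.00429 = 544.4 < 2300, so the laminar assumption holds.

V ≈ 0.00897 m/s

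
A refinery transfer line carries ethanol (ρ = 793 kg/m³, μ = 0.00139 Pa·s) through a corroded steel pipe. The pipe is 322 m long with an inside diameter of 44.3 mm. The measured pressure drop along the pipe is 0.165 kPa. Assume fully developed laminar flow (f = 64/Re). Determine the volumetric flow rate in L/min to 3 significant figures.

Q ≈ 2.09 L/min

For laminar flow, f = 64/Re with Re = ρVD/μ, so Darcy-Weisbach reduces to ΔP = 32μLV/D². Solving for V: V = ΔP·D²/(32μL) = 165·(0.0443)²/(32·0.00139·322) = 0.02261 m/s.
Check: Re = ρVD/μ = 793·0.02261·0.0443/0.00139 = 571.4 < 2300, so the laminar assumption holds.
Q = V·A = 0.02261·(π/4·0.0443²) = 3.485e-05 m³/s = 2.09 L/min.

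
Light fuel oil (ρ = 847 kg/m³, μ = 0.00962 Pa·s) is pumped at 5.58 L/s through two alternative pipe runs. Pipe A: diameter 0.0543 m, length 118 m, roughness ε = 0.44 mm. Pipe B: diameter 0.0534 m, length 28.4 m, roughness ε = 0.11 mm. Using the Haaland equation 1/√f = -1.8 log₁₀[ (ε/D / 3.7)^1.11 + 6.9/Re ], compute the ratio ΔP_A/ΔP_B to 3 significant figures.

Pipe A: V = Q/A = 0.00558/0.002316 = 2.41 m/s; Re = 1.152e+04; ε/D = 0.0081; Haaland → f = 0.04035; ΔP_A = f(L/D)(ρV²/2) = 2.156e+05 Pa.
Pipe B: V = Q/A = 0.00558/0.00224 = 2.492 m/s; Re = 1.171e+04; ε/D = 0.00206; Haaland → f = 0.03255; ΔP_B = f(L/D)(ρV²/2) = 4.551e+04 Pa.
ΔP_A/ΔP_B = 2.156e+05/4.551e+04 = 4.74.

ΔP_A/ΔP_B ≈ 4.74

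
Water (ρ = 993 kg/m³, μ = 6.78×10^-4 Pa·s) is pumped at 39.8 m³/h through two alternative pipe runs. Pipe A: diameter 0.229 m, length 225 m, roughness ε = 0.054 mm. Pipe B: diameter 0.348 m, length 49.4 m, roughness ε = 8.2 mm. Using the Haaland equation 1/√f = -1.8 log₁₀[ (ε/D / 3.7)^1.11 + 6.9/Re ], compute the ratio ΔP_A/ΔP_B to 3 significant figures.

ΔP_A/ΔP_B ≈ 13.5

Pipe A: V = Q/A = 0.01106/0.04119 = 0.2684 m/s; Re = 9.003e+04; ε/D = 0.000236; Haaland → f = 0.01923; ΔP_A = f(L/D)(ρV²/2) = 676 Pa.
Pipe B: V = Q/A = 0.01106/0.09511 = 0.1162 m/s; Re = 5.924e+04; ε/D = 0.0236; Haaland → f = 0.05253; ΔP_B = f(L/D)(ρV²/2) = 50.02 Pa.
ΔP_A/ΔP_B = 676/50.02 = 13.5.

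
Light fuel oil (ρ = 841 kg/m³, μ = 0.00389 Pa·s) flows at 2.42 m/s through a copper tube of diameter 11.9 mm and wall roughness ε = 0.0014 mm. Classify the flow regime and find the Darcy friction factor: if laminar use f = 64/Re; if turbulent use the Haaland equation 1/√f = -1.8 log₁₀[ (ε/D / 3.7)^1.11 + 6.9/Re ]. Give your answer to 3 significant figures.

Re = ρVD/μ = 841·2.42·0.0119/0.00389 = 6226.
Re > 4000 → turbulent. ε/D = 1.4e-06/0.0119 = 0.000118; Haaland: 1/√f = -1.8 log₁₀[1.02e-05 + 0.00111] = 5.313, so f = 0.03543.

f ≈ 0.0354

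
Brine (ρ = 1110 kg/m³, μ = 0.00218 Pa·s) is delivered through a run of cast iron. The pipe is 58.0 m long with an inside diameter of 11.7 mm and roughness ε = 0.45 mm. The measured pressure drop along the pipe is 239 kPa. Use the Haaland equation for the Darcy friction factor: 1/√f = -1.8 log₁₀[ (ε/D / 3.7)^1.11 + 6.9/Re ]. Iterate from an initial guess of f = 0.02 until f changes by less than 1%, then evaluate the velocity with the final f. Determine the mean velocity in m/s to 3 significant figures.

Rearranging Darcy-Weisbach: V = √(2·ΔP·D/(f·L·ρ)). With ε/D = 0.00045/0.0117 = 0.0385, iterate starting from f = 0.02:
  f = 0.02 → V = √(2·2.39e+05·0.0117/(0.02·58·1110)) = 2.084 m/s; Re = ρVD/μ = 1.242e+04; f → 0.06587
  f = 0.06587 → V = 1.148 m/s; Re = 6841; f → 0.0676
  f = 0.0676 → V = 1.134 m/s; Re = 6753; f → 0.06765
Converged (Δf/f < 1%). With the final f = 0.06765: V = √(2·2.39e+05·0.0117/(0.06765·58·1110)) = 1.133 m/s.

V ≈ 1.13 m/s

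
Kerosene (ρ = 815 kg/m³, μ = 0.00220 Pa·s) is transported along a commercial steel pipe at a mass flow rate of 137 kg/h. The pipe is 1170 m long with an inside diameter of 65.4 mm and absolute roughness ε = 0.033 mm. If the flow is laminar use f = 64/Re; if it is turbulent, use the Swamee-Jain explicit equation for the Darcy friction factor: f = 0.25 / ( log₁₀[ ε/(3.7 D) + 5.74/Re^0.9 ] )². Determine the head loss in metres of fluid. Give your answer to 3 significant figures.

ṁ = 137 kg/h = 137/3600 = 0.03806 kg/s.
A = πD²/4 = π(0.0654)²/4 = 0.003359 m²; mean velocity V = ṁ/(ρA) = 0.03806/(815 · 0.003359) = 0.0139 m/s.
Reynolds number Re = ρVD/μ = 815 · 0.0139 · 0.0654 / 0.0022 = 336.8.
Re < 2300 → laminar flow, so f = 64/Re = 64/336.8 = 0.19 (the turbulent correlation is not needed).
Darcy-Weisbach: ΔP = f(L/D)(ρV²/2) = 0.19·(1170/0.0654)·(815·0.0139²/2) = 0.19·1.789e+04·0.07873 = 267.7 Pa.
Head loss h_f = ΔP/(ρg) = 267.7/(815·9.81) = 0.0335 m.

h_f ≈ 0.0335 m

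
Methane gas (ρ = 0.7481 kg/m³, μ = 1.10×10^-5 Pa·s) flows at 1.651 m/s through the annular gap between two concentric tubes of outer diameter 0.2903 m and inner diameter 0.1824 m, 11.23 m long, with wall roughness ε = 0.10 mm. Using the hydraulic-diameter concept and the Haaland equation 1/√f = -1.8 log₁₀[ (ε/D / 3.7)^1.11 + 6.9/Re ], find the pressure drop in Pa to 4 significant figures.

Hydraulic diameter D_h = 4A/P = D_o - D_i = 0.2903 - 0.1824 = 0.1079 m.
Re = ρVD_h/μ = 0.7481·1.651·0.1079/1.1e-05 = 1.212e+04.
ε/D_h = 0.0001/0.1079 = 0.000927; Haaland gives 1/√f = -1.8 log₁₀[0.000101+0.00057] = 5.713, so f = 0.03064.
ΔP = f(L/D_h)(ρV²/2) = 0.03064·11.23/0.1079·1.02 = 3.251 Pa.

ΔP ≈ 3.251 Pa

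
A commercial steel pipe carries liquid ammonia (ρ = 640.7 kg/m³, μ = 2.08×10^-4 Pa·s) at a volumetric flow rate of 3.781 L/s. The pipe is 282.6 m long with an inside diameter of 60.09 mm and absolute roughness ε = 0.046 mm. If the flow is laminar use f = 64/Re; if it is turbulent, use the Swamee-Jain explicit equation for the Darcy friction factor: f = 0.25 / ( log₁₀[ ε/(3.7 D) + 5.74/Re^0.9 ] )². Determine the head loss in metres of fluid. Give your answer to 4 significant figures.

Q = 3.781 L/s = 3.781/1000 = 0.003781 m³/s.
Cross-sectional area A = πD²/4 = π(0.06009)²/4 = 0.002836 m²; mean velocity V = Q/A = 0.003781/0.002836 = 1.333 m/s.
Reynolds number Re = ρVD/μ = 640.7 · 1.333 · 0.06009 / 0.000208 = 2.468e+05.
Re > 4000 → turbulent. Relative roughness ε/D = 4.6e-05/0.06009 = 0.000766. Swamee-Jain: f = 0.25/(log₁₀[0.000766/3.7 + 5.74/2.468e+05^0.9])² = 0.25/(log₁₀[0.000207 + 8.05e-05])² = 0.25/(-3.542)² = 0.01993.
Darcy-Weisbach: ΔP = f(L/D)(ρV²/2) = 0.01993·(282.6/0.06009)·(640.7·1.333²/2) = 0.01993·4703·569.4 = 5.338e+04 Pa.
Head loss h_f = ΔP/(ρg) = 5.338e+04/(640.7·9.81) = 8.493 m.

h_f ≈ 8.493 m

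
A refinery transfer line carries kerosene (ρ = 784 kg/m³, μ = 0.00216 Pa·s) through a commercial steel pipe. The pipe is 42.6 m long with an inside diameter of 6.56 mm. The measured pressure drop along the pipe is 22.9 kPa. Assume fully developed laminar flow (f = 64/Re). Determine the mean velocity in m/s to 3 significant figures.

For laminar flow, f = 64/Re with Re = ρVD/μ, so Darcy-Weisbach reduces to ΔP = 32μLV/D². Solving for V: V = ΔP·D²/(32μL) = 2.29e+04·(0.00656)²/(32·0.00216·42.6) = 0.3347 m/s.
Check: Re = ρVD/μ = 784·0.3347·0.00656/0.00216 = 796.9 < 2300, so the laminar assumption holds.

V ≈ 0.335 m/s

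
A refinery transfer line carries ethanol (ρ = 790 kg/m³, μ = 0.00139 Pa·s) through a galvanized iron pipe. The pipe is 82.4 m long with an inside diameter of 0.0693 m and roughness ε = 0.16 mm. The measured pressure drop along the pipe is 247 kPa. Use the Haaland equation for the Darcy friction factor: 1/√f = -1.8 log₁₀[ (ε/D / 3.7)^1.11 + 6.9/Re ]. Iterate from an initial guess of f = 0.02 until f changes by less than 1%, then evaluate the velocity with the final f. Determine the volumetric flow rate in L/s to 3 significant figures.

Q ≈ 17.2 L/s

Rearranging Darcy-Weisbach: V = √(2·ΔP·D/(f·L·ρ)). With ε/D = 0.00016/0.0693 = 0.00231, iterate starting from f = 0.02:
  f = 0.02 → V = √(2·2.47e+05·0.0693/(0.02·82.4·790)) = 5.128 m/s; Re = ρVD/μ = 2.02e+05; f → 0.0251
  f = 0.0251 → V = 4.578 m/s; Re = 1.803e+05; f → 0.02518
Converged (Δf/f < 1%). With the final f = 0.02518: V = √(2·2.47e+05·0.0693/(0.02518·82.4·790)) = 4.57 m/s.
Q = V·A = 4.57·(π/4·0.0693²) = 0.01724 m³/s = 17.2 L/s.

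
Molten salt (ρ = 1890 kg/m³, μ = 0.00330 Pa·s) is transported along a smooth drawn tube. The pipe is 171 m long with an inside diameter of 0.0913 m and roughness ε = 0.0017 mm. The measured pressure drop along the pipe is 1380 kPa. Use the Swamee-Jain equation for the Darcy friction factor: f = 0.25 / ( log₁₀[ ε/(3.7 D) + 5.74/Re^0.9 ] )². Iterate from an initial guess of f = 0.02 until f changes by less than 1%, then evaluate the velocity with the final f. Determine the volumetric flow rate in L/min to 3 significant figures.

Rearranging Darcy-Weisbach: V = √(2·ΔP·D/(f·L·ρ)). With ε/D = 1.7e-06/0.0913 = 1.86e-05, iterate starting from f = 0.02:
  f = 0.02 → V = √(2·1.38e+06·0.0913/(0.02·171·1890)) = 6.244 m/s; Re = ρVD/μ = 3.265e+05; f → 0.01438
  f = 0.01438 → V = 7.364 m/s; Re = 3.851e+05; f → 0.01398
  f = 0.01398 → V = 7.469 m/s; Re = 3.906e+05; f → 0.01394
Converged (Δf/f < 1%). With the final f = 0.01394: V = √(2·1.38e+06·0.0913/(0.01394·171·1890)) = 7.478 m/s.
Q = V·A = 7.478·(π/4·0.0913²) = 0.04896 m³/s = 2940 L/min.

Q ≈ 2940 L/min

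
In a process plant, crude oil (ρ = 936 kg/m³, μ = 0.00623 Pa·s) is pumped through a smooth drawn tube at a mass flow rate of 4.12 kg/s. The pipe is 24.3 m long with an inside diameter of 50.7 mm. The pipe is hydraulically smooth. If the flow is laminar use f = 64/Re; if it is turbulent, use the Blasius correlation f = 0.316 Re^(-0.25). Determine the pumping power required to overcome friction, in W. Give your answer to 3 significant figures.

A = πD²/4 = π(0.0507)²/4 = 0.002019 m²; mean velocity V = ṁ/(ρA) = 4.12/(936 · 0.002019) = 2.18 m/s.
Reynolds number Re = ρVD/μ = 936 · 2.18 · 0.0507 / 0.00623 = 1.661e+04.
Re > 4000 → turbulent. Smooth-pipe (Blasius): f = 0.316 Re^(-0.25) = 0.316/(1.661e+04)^0.25 = 0.02784.
Darcy-Weisbach: ΔP = f(L/D)(ρV²/2) = 0.02784·(24.3/0.0507)·(936·2.18²/2) = 0.02784·479.3·2225 = 2.968e+04 Pa.
Q = ṁ/ρ = 4.12/936 = 0.004402 m³/s.
Pumping power P = QΔP = 0.004402·2.968e+04 = 130.6 W = 131 W.

P ≈ 131 W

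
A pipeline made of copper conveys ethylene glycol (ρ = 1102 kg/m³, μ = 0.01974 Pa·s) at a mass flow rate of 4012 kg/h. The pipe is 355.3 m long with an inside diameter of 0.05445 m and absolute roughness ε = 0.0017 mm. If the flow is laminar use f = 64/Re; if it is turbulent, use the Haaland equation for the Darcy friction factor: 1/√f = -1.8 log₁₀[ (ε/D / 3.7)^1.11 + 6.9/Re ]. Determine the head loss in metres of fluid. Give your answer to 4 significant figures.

h_f ≈ 3.041 m

ṁ = 4012 kg/h = 4012/3600 = 1.114 kg/s.
A = πD²/4 = π(0.05445)²/4 = 0.002329 m²; mean velocity V = ṁ/(ρA) = 1.114/(1102 · 0.002329) = 0.4343 m/s.
Reynolds number Re = ρVD/μ = 1102 · 0.4343 · 0.05445 / 0.0197 = 1320.
Re < 2300 → laminar flow, so f = 64/Re = 64/1320 = 0.04848 (the turbulent correlation is not needed).
Darcy-Weisbach: ΔP = f(L/D)(ρV²/2) = 0.04848·(355.3/0.05445)·(1102·0.4343²/2) = 0.04848·6525·103.9 = 3.288e+04 Pa.
Head loss h_f = ΔP/(ρg) = 3.288e+04/(1102·9.81) = 3.041 m.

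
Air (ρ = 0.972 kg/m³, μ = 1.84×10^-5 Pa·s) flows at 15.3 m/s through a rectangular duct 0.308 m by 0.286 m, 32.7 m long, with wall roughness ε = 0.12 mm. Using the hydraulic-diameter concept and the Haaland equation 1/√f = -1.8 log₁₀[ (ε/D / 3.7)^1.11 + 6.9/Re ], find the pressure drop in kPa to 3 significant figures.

ΔP ≈ 0.223 kPa

Hydraulic diameter D_h = 4A/P = 4·(0.308·0.286)/(2·(0.308+0.286)) = 0.3524/1.188 = 0.2966 m.
Re = ρVD_h/μ = 0.972·15.3·0.2966/1.84e-05 = 2.397e+05.
ε/D_h = 0.00012/0.2966 = 0.000405; Haaland gives 1/√f = -1.8 log₁₀[4.01e-05+2.88e-05] = 7.491, so f = 0.01782.
ΔP = f(L/D_h)(ρV²/2) = 0.01782·32.7/0.2966·113.8 = 223.5 Pa.
ΔP = 0.223 kPa.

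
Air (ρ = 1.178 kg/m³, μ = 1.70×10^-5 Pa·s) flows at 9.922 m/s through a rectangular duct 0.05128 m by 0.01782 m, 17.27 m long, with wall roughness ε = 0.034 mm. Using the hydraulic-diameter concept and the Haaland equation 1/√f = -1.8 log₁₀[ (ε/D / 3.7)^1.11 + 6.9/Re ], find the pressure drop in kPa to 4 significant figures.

ΔP ≈ 1.086 kPa

Hydraulic diameter D_h = 4A/P = 4·(0.05128·0.01782)/(2·(0.05128+0.01782)) = 0.003655/0.1382 = 0.02645 m.
Re = ρVD_h/μ = 1.178·9.922·0.02645/1.7e-05 = 1.818e+04.
ε/D_h = 3.4e-05/0.02645 = 0.00129; Haaland gives 1/√f = -1.8 log₁₀[0.000145+0.000379] = 5.905, so f = 0.02868.
ΔP = f(L/D_h)(ρV²/2) = 0.02868·17.27/0.02645·57.98 = 1086 Pa.
ΔP = 1.086 kPa.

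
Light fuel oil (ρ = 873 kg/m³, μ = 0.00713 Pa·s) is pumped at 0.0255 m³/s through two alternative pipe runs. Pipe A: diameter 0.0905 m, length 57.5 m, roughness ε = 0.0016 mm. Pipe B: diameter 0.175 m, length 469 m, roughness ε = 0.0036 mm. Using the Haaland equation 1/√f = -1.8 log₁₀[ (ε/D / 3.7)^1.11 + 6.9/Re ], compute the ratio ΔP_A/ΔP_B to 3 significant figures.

ΔP_A/ΔP_B ≈ 2.84

Pipe A: V = Q/A = 0.0255/0.006433 = 3.964 m/s; Re = 4.393e+04; ε/D = 1.77e-05; Haaland → f = 0.02137; ΔP_A = f(L/D)(ρV²/2) = 9.313e+04 Pa.
Pipe B: V = Q/A = 0.0255/0.02405 = 1.06 m/s; Re = 2.272e+04; ε/D = 2.06e-05; Haaland → f = 0.02498; ΔP_B = f(L/D)(ρV²/2) = 3.284e+04 Pa.
ΔP_A/ΔP_B = 9.313e+04/3.284e+04 = 2.84.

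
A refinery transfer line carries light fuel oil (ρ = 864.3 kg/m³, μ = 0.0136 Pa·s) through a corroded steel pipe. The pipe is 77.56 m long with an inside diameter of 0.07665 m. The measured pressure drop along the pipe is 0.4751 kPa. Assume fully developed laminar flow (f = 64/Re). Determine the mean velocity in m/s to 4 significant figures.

V ≈ 0.08270 m/s

For laminar flow, f = 64/Re with Re = ρVD/μ, so Darcy-Weisbach reduces to ΔP = 32μLV/D². Solving for V: V = ΔP·D²/(32μL) = 475.1·(0.07665)²/(32·0.0136·77.56) = 0.0827 m/s.
Check: Re = ρVD/μ = 864.3·0.0827·0.07665/0.0136 = 402.8 < 2300, so the laminar assumption holds.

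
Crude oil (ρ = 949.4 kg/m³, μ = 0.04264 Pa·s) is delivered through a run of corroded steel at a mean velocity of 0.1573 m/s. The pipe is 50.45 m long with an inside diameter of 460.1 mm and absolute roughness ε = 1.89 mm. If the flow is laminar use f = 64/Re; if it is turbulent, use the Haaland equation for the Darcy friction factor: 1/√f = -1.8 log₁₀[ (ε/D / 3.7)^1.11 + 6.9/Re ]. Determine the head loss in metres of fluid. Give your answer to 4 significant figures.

Reynolds number Re = ρVD/μ = 949.4 · 0.1573 · 0.4601 / 0.0426 = 1611.
Re < 2300 → laminar flow, so f = 64/Re = 64/1611 = 0.03972 (the turbulent correlation is not needed).
Darcy-Weisbach: ΔP = f(L/D)(ρV²/2) = 0.03972·(50.45/0.4601)·(949.4·0.1573²/2) = 0.03972·109.7·11.75 = 51.15 Pa.
Head loss h_f = ΔP/(ρg) = 51.15/(949.4·9.81) = 0.005492 m.

h_f ≈ 0.005492 m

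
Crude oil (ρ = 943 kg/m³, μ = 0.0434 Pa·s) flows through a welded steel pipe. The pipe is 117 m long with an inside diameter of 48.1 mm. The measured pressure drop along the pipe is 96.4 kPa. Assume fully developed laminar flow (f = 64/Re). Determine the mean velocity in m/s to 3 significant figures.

For laminar flow, f = 64/Re with Re = ρVD/μ, so Darcy-Weisbach reduces to ΔP = 32μLV/D². Solving for V: V = ΔP·D²/(32μL) = 9.64e+04·(0.0481)²/(32·0.0434·117) = 1.373 m/s.
Check: Re = ρVD/μ = 943·1.373·0.0481/0.0434 = 1435 < 2300, so the laminar assumption holds.

V ≈ 1.37 m/s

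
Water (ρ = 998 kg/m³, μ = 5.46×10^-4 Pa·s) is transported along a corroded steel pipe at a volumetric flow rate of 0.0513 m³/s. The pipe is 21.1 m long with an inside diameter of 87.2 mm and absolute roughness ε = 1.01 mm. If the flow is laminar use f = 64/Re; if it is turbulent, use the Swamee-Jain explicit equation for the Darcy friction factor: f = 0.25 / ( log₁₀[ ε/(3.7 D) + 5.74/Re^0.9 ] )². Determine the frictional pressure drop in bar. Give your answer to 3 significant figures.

ΔP ≈ 3.56 bar

Cross-sectional area A = πD²/4 = π(0.0872)²/4 = 0.005972 m²; mean velocity V = Q/A = 0.0513/0.005972 = 8.59 m/s.
Reynolds number Re = ρVD/μ = 998 · 8.59 · 0.0872 / 0.000546 = 1.369e+06.
Re > 4000 → turbulent. Relative roughness ε/D = 0.00101/0.0872 = 0.0116. Swamee-Jain: f = 0.25/(log₁₀[0.0116/3.7 + 5.74/1.369e+06^0.9])² = 0.25/(log₁₀[0.00313 + 1.72e-05])² = 0.25/(-2.502)² = 0.03994.
Darcy-Weisbach: ΔP = f(L/D)(ρV²/2) = 0.03994·(21.1/0.0872)·(998·8.59²/2) = 0.03994·242·3.682e+04 = 3.558e+05 Pa.
ΔP = 3.558e+05 Pa = 3.56 bar.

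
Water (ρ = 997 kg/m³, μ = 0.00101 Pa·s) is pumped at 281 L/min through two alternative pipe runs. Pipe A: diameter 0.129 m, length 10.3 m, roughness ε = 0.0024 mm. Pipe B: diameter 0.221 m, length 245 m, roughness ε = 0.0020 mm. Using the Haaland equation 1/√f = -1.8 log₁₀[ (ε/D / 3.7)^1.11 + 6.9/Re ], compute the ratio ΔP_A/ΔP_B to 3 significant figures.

Pipe A: V = Q/A = 0.004683/0.01307 = 0.3583 m/s; Re = 4.563e+04; ε/D = 1.86e-05; Haaland → f = 0.02119; ΔP_A = f(L/D)(ρV²/2) = 108.3 Pa.
Pipe B: V = Q/A = 0.004683/0.03836 = 0.1221 m/s; Re = 2.663e+04; ε/D = 9.05e-06; Haaland → f = 0.02401; ΔP_B = f(L/D)(ρV²/2) = 197.8 Pa.
ΔP_A/ΔP_B = 108.3/197.8 = 0.548.

ΔP_A/ΔP_B ≈ 0.548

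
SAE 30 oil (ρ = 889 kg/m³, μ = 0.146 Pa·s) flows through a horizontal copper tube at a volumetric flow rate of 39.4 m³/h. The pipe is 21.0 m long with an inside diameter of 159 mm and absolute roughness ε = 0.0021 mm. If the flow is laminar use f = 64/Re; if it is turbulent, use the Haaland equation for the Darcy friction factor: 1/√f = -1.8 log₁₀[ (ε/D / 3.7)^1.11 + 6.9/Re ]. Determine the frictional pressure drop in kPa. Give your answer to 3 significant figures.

Q = 39.4 m³/h = 39.4/3600 = 0.01094 m³/s.
Cross-sectional area A = πD²/4 = π(0.159)²/4 = 0.01986 m²; mean velocity V = Q/A = 0.01094/0.01986 = 0.5512 m/s.
Reynolds number Re = ρVD/μ = 889 · 0.5512 · 0.159 / 0.146 = 533.6.
Re < 2300 → laminar flow, so f = 64/Re = 64/533.6 = 0.1199 (the turbulent correlation is not needed).
Darcy-Weisbach: ΔP = f(L/D)(ρV²/2) = 0.1199·(21/0.159)·(889·0.5512²/2) = 0.1199·132.1·135 = 2139 Pa.
ΔP = 2139 Pa = 2.14 kPa.

ΔP ≈ 2.14 kPa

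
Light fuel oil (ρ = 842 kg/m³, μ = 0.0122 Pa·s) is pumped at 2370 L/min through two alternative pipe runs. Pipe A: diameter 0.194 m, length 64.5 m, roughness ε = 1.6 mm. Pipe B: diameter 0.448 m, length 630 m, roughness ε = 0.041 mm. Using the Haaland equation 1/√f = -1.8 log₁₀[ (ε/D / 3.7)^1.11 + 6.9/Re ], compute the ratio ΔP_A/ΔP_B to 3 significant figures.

Pipe A: V = Q/A = 0.0395/0.02956 = 1.336 m/s; Re = 1.789e+04; ε/D = 0.00825; Haaland → f = 0.0389; ΔP_A = f(L/D)(ρV²/2) = 9722 Pa.
Pipe B: V = Q/A = 0.0395/0.1576 = 0.2506 m/s; Re = 7748; ε/D = 9.15e-05; Haaland → f = 0.03325; ΔP_B = f(L/D)(ρV²/2) = 1236 Pa.
ΔP_A/ΔP_B = 9722/1236 = 7.86.

ΔP_A/ΔP_B ≈ 7.86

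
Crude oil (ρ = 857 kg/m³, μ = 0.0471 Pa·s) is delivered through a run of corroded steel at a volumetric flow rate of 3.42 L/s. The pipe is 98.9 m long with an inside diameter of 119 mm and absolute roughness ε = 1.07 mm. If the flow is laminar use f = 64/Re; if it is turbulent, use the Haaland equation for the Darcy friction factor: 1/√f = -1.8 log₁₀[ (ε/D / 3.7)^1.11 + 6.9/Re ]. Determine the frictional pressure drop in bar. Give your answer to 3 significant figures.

Q = 3.42 L/s = 3.42/1000 = 0.00342 m³/s.
Cross-sectional area A = πD²/4 = π(0.119)²/4 = 0.01112 m²; mean velocity V = Q/A = 0.00342/0.01112 = 0.3075 m/s.
Reynolds number Re = ρVD/μ = 857 · 0.3075 · 0.119 / 0.0471 = 665.8.
Re < 2300 → laminar flow, so f = 64/Re = 64/665.8 = 0.09612 (the turbulent correlation is not needed).
Darcy-Weisbach: ΔP = f(L/D)(ρV²/2) = 0.09612·(98.9/0.119)·(857·0.3075²/2) = 0.09612·831.1·40.52 = 3237 Pa.
ΔP = 3237 Pa = 0.0324 bar.

ΔP ≈ 0.0324 bar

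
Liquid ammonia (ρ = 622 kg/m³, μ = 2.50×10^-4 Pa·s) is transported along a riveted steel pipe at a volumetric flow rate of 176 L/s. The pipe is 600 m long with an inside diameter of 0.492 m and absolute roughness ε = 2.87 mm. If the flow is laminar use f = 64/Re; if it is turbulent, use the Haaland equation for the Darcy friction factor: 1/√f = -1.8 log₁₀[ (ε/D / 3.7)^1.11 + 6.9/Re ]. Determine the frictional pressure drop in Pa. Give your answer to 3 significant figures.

Q = 176 L/s = 176/1000 = 0.176 m³/s.
Cross-sectional area A = πD²/4 = π(0.492)²/4 = 0.1901 m²; mean velocity V = Q/A = 0.176/0.1901 = 0.9257 m/s.
Reynolds number Re = ρVD/μ = 622 · 0.9257 · 0.492 / 0.00025 = 1.133e+06.
Re > 4000 → turbulent. Relative roughness ε/D = 0.00287/0.492 = 0.00583. Haaland: 1/√f = -1.8 log₁₀[(0.00583/3.7)^1.11 + 6.9/1.133e+06] = -1.8 log₁₀[0.000775 + 6.09e-06] = 5.593, so f = 0.03197.
Darcy-Weisbach: ΔP = f(L/D)(ρV²/2) = 0.03197·(600/0.492)·(622·0.9257²/2) = 0.03197·1220·266.5 = 1.039e+04 Pa.

ΔP ≈ 10400 Pa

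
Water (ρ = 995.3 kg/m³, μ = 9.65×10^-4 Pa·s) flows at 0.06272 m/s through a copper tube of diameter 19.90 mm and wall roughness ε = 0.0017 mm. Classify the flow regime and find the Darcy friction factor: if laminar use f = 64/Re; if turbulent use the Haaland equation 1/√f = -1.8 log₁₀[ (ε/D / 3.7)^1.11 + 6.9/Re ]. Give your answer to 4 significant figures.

f ≈ 0.04972

Re = ρVD/μ = 995.3·0.06272·0.0199/0.000965 = 1287.
Re < 2300 → laminar, so f = 64/Re = 0.04972 (roughness is irrelevant in laminar flow).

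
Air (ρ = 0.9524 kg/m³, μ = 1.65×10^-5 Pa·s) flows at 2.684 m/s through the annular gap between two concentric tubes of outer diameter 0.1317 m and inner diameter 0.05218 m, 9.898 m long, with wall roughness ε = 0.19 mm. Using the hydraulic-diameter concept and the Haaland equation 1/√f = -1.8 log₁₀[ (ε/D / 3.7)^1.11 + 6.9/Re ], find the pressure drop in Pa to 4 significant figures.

Hydraulic diameter D_h = 4A/P = D_o - D_i = 0.1317 - 0.05218 = 0.07952 m.
Re = ρVD_h/μ = 0.9524·2.684·0.07952/1.65e-05 = 1.232e+04.
ε/D_h = 0.00019/0.07952 = 0.00239; Haaland gives 1/√f = -1.8 log₁₀[0.000288+0.00056] = 5.529, so f = 0.03271.
ΔP = f(L/D_h)(ρV²/2) = 0.03271·9.898/0.07952·3.43 = 13.97 Pa.

ΔP ≈ 13.97 Pa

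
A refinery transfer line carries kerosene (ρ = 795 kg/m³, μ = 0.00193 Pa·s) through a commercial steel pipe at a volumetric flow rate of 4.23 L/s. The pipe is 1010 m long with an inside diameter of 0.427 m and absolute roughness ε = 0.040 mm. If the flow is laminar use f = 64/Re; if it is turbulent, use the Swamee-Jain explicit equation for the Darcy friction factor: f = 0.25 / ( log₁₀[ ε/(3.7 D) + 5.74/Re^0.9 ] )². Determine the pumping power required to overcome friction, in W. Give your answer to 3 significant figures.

P ≈ 0.130 W

Q = 4.23 L/s = 4.23/1000 = 0.00423 m³/s.
Cross-sectional area A = πD²/4 = π(0.427)²/4 = 0.1432 m²; mean velocity V = Q/A = 0.00423/0.1432 = 0.02954 m/s.
Reynolds number Re = ρVD/μ = 795 · 0.02954 · 0.427 / 0.00193 = 5196.
Re > 4000 → turbulent. Relative roughness ε/D = 4e-05/0.427 = 9.37e-05. Swamee-Jain: f = 0.25/(log₁₀[9.37e-05/3.7 + 5.74/5196^0.9])² = 0.25/(log₁₀[2.53e-05 + 0.0026])² = 0.25/(-2.581)² = 0.03753.
Darcy-Weisbach: ΔP = f(L/D)(ρV²/2) = 0.03753·(1010/0.427)·(795·0.02954²/2) = 0.03753·2365·0.3468 = 30.79 Pa.
Pumping power P = QΔP = 0.00423·30.79 = 0.1302 W = 0.130 W.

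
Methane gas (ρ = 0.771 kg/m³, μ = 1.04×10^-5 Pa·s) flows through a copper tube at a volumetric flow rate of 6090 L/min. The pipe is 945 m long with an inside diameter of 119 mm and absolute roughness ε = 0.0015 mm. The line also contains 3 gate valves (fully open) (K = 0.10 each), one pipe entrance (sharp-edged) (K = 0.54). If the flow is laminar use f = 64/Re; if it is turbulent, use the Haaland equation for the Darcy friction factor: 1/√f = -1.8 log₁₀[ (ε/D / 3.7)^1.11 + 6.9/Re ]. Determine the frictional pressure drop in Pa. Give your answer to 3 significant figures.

Q = 6090 L/min = 6090/60000 = 0.1015 m³/s.
Cross-sectional area A = πD²/4 = π(0.119)²/4 = 0.01112 m²; mean velocity V = Q/A = 0.1015/0.01112 = 9.126 m/s.
Reynolds number Re = ρVD/μ = 0.771 · 9.126 · 0.119 / 1.04e-05 = 8.051e+04.
Re > 4000 → turbulent. Relative roughness ε/D = 1.5e-06/0.119 = 1.26e-05. Haaland: 1/√f = -1.8 log₁₀[(1.26e-05/3.7)^1.11 + 6.9/8.051e+04] = -1.8 log₁₀[8.53e-07 + 8.57e-05] = 7.313, so f = 0.0187.
Total minor-loss coefficient ΣK = 3·0.1 + 1·0.54 = 0.84.
ΔP = [f·L/D + ΣK]·(ρV²/2) = [0.0187·945/0.119 + 0.84]·(0.771·9.126²/2) = [148.5 + 0.84]·32.11 = 4795 Pa.

ΔP ≈ 4790 Pa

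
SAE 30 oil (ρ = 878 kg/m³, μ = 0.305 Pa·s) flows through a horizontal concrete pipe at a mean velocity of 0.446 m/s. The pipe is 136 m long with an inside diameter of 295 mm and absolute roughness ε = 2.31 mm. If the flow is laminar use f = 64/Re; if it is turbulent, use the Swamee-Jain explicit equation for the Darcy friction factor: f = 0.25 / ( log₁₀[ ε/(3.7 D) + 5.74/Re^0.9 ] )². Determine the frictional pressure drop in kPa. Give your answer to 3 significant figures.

ΔP ≈ 6.80 kPa

Reynolds number Re = ρVD/μ = 878 · 0.446 · 0.295 / 0.305 = 378.7.
Re < 2300 → laminar flow, so f = 64/Re = 64/378.7 = 0.169 (the turbulent correlation is not needed).
Darcy-Weisbach: ΔP = f(L/D)(ρV²/2) = 0.169·(136/0.295)·(878·0.446²/2) = 0.169·461·87.32 = 6803 Pa.
ΔP = 6803 Pa = 6.80 kPa.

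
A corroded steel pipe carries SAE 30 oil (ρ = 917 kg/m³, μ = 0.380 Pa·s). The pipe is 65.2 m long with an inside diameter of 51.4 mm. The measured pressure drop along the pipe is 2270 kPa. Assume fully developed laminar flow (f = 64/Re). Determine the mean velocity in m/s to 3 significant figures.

For laminar flow, f = 64/Re with Re = ρVD/μ, so Darcy-Weisbach reduces to ΔP = 32μLV/D². Solving for V: V = ΔP·D²/(32μL) = 2.27e+06·(0.0514)²/(32·0.38·65.2) = 7.564 m/s.
Check: Re = ρVD/μ = 917·7.564·0.0514/0.38 = 938.3 < 2300, so the laminar assumption holds.

V ≈ 7.56 m/s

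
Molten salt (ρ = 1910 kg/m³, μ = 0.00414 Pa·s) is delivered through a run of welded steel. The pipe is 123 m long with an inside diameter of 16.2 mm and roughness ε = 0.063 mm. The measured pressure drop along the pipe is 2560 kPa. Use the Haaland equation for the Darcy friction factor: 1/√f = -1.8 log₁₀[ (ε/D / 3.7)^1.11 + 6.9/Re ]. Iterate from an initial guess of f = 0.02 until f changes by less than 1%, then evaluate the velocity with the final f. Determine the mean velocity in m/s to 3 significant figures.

V ≈ 3.33 m/s

Rearranging Darcy-Weisbach: V = √(2·ΔP·D/(f·L·ρ)). With ε/D = 6.3e-05/0.0162 = 0.00389, iterate starting from f = 0.02:
  f = 0.02 → V = √(2·2.56e+06·0.0162/(0.02·123·1910)) = 4.202 m/s; Re = ρVD/μ = 3.14e+04; f → 0.03118
  f = 0.03118 → V = 3.365 m/s; Re = 2.515e+04; f → 0.03182
  f = 0.03182 → V = 3.331 m/s; Re = 2.489e+04; f → 0.03186
Converged (Δf/f < 1%). With the final f = 0.03186: V = √(2·2.56e+06·0.0162/(0.03186·123·1910)) = 3.329 m/s.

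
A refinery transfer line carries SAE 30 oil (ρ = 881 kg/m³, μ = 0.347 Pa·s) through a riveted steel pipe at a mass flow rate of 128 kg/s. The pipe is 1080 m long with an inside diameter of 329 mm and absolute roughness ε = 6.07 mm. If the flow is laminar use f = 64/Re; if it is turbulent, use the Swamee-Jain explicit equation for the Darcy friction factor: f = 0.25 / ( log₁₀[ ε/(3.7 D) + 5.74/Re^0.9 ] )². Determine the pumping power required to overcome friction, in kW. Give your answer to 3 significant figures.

P ≈ 27.5 kW

A = πD²/4 = π(0.329)²/4 = 0.08501 m²; mean velocity V = ṁ/(ρA) = 128/(881 · 0.08501) = 1.709 m/s.
Reynolds number Re = ρVD/μ = 881 · 1.709 · 0.329 / 0.347 = 1428.
Re < 2300 → laminar flow, so f = 64/Re = 64/1428 = 0.04483 (the turbulent correlation is not needed).
Darcy-Weisbach: ΔP = f(L/D)(ρV²/2) = 0.04483·(1080/0.329)·(881·1.709²/2) = 0.04483·3283·1287 = 1.893e+05 Pa.
Q = ṁ/ρ = 128/881 = 0.1453 m³/s.
Pumping power P = QΔP = 0.1453·1.893e+05 = 27510 W = 27.5 kW.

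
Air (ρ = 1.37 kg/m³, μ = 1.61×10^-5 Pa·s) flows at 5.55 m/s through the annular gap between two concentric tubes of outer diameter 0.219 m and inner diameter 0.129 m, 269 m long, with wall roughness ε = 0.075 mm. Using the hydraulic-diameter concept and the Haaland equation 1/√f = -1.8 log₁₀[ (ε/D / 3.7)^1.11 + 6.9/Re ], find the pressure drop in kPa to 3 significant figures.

Hydraulic diameter D_h = 4A/P = D_o - D_i = 0.219 - 0.129 = 0.09 m.
Re = ρVD_h/μ = 1.37·5.55·0.09/1.61e-05 = 4.25e+04.
ε/D_h = 7.5e-05/0.09 = 0.000833; Haaland gives 1/√f = -1.8 log₁₀[8.94e-05+0.000162] = 6.478, so f = 0.02383.
ΔP = f(L/D_h)(ρV²/2) = 0.02383·269/0.09·21.1 = 1503 Pa.
ΔP = 1.50 kPa.

ΔP ≈ 1.50 kPa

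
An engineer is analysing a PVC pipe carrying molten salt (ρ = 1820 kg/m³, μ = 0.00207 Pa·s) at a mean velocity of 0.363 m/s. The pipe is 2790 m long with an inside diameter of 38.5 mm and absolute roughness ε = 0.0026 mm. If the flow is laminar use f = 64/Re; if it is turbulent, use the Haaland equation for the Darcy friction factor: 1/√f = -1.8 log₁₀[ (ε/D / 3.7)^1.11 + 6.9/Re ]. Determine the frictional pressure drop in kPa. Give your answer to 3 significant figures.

Reynolds number Re = ρVD/μ = 1820 · 0.363 · 0.0385 / 0.00207 = 1.229e+04.
Re > 4000 → turbulent. Relative roughness ε/D = 2.6e-06/0.0385 = 6.75e-05. Haaland: 1/√f = -1.8 log₁₀[(6.75e-05/3.7)^1.11 + 6.9/1.229e+04] = -1.8 log₁₀[5.5e-06 + 0.000562] = 5.844, so f = 0.02929.
Darcy-Weisbach: ΔP = f(L/D)(ρV²/2) = 0.02929·(2790/0.0385)·(1820·0.363²/2) = 0.02929·7.247e+04·119.9 = 2.545e+05 Pa.
ΔP = 2.545e+05 Pa = 254 kPa.

ΔP ≈ 254 kPa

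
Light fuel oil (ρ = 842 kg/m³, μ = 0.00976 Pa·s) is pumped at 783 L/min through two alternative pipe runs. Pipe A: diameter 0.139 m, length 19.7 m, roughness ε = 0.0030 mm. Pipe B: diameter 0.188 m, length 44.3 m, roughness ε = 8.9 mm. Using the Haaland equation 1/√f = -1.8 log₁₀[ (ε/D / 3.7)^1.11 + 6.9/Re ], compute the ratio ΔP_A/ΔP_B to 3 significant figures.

Pipe A: V = Q/A = 0.01305/0.01517 = 0.86 m/s; Re = 1.031e+04; ε/D = 2.16e-05; Haaland → f = 0.03065; ΔP_A = f(L/D)(ρV²/2) = 1352 Pa.
Pipe B: V = Q/A = 0.01305/0.02776 = 0.4701 m/s; Re = 7625; ε/D = 0.0473; Haaland → f = 0.07314; ΔP_B = f(L/D)(ρV²/2) = 1604 Pa.
ΔP_A/ΔP_B = 1352/1604 = 0.843.

ΔP_A/ΔP_B ≈ 0.843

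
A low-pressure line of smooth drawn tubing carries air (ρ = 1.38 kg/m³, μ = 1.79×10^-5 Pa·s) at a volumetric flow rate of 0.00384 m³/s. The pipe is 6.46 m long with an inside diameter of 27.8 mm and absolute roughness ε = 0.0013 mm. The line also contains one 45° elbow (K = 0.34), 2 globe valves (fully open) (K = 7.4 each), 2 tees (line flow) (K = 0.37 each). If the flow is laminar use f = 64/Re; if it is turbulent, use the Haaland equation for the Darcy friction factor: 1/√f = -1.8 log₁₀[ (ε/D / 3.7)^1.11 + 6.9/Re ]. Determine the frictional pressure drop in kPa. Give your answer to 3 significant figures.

Cross-sectional area A = πD²/4 = π(0.0278)²/4 = 0.000607 m²; mean velocity V = Q/A = 0.00384/0.000607 = 6.326 m/s.
Reynolds number Re = ρVD/μ = 1.38 · 6.326 · 0.0278 / 1.79e-05 = 1.356e+04.
Re > 4000 → turbulent. Relative roughness ε/D = 1.3e-06/0.0278 = 4.68e-05. Haaland: 1/√f = -1.8 log₁₀[(4.68e-05/3.7)^1.11 + 6.9/1.356e+04] = -1.8 log₁₀[3.65e-06 + 0.000509] = 5.922, so f = 0.02851.
Total minor-loss coefficient ΣK = 1·0.34 + 2·7.4 + 2·0.37 = 15.9.
ΔP = [f·L/D + ΣK]·(ρV²/2) = [0.02851·6.46/0.0278 + 15.9]·(1.38·6.326²/2) = [6.625 + 15.9]·27.62 = 621.5 Pa.
ΔP = 621.5 Pa = 0.621 kPa.

ΔP ≈ 0.621 kPa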